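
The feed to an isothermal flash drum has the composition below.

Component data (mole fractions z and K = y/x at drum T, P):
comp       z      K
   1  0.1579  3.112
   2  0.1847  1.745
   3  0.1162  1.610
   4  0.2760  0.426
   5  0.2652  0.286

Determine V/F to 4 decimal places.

V/F = 0.2233

Material balance + equilibrium reduce to Σ zᵢ(Kᵢ−1)/(1+V/F(Kᵢ−1)) = 0.
Feasibility: ΣzᵢKᵢ = 1.1942, Σzᵢ/Kᵢ = 1.8039 — both > 1, two phases present.
Iterate (Newton) starting at V/F = 0.5:
  V/F = 0.5000: g = -0.19990, g' = -0.7523 → V/F = 0.2343
  V/F = 0.2343: g = -0.00816, g' = -0.7390 → V/F = 0.2232
  V/F = 0.2232: g = 0.00003, g' = -0.7451 → V/F = 0.2233
Converged at V/F = 0.2233.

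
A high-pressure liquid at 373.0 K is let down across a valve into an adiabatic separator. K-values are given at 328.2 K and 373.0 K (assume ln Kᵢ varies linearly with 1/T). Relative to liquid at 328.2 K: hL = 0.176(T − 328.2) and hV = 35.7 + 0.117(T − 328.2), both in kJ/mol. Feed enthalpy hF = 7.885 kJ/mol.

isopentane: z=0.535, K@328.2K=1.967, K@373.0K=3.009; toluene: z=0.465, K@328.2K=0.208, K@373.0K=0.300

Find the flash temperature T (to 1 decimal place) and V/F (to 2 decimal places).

T = 329.8 K, V/F = 0.21

Adiabatic flash: solve Rachford–Rice at each trial T, then check hF = ψ·hV(T) + (1−ψ)·hL(T).
  T = 328.2 K: K = (1.967, 0.208), RR gives ψ = 0.195, H_out = 6.949 kJ/mol
  T = 373.0 K: K = (3.009, 0.300), RR gives ψ = 0.533, H_out = 25.498 kJ/mol
  T = 350.6 K: K = (2.466, 0.253), RR gives ψ = 0.399, H_out = 17.652 kJ/mol
  T = 339.4 K: K = (2.211, 0.230), RR gives ψ = 0.311, H_out = 12.859 kJ/mol
  T = 333.8 K: K = (2.087, 0.219), RR gives ψ = 0.257, H_out = 10.086 kJ/mol
  T = 331.0 K: K = (2.027, 0.213), RR gives ψ = 0.227, H_out = 8.570 kJ/mol
  T = 329.6 K: K = (1.997, 0.211), RR gives ψ = 0.211, H_out = 7.773 kJ/mol
Linear interpolation between T = 329.6 (H_out = 7.773) and T = 331.0 (H_out = 8.570) on hF = 7.885 gives T ≈ 329.8 K, at which ψ = 0.21.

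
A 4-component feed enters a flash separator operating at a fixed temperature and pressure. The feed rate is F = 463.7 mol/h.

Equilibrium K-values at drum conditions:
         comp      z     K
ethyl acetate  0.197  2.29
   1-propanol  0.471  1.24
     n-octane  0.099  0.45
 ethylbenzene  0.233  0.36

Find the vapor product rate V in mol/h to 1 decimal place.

Iterate (Newton) starting at V/F = 0.5:
  V/F = 0.500: g = -0.0390, g' = -0.406 → V/F = 0.404
  V/F = 0.404: g = -0.0010, g' = -0.387 → V/F = 0.401
Converged at V/F = 0.401.
Then V = V/F·F = 0.4014·463.7 = 186.1 mol/h and L = F − V = 277.6 mol/h.

V = 186.1 mol/h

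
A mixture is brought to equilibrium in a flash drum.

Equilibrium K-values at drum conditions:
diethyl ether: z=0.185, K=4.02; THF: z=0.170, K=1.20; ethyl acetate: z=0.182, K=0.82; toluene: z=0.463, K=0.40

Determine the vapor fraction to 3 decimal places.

ψ = 0.237

Rachford–Rice: g(ψ) = Σ zᵢ(Kᵢ−1)/(1+ψ(Kᵢ−1)) = 0.
g(0) = ΣzᵢKᵢ − 1 = 0.282 and g(1) = 1 − Σzᵢ/Kᵢ = -0.567, so a root lies in (0, 1).
Iterate (Newton) starting at ψ = 0.68:
  ψ = 0.680: g = -0.2937, g' = -0.669 → ψ = 0.241
  ψ = 0.241: g = -0.0035, g' = -0.805 → ψ = 0.237
Converged at ψ = 0.237.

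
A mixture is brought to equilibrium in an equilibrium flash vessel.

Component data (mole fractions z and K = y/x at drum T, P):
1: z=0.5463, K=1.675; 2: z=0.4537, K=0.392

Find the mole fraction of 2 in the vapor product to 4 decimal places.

Binary case is linear: z₁(K₁−1)(1+V/F(K₂−1)) + z₂(K₂−1)(1+V/F(K₁−1)) = 0
⇒ V/F = [z₁(K₁−1)+z₂(K₂−1)] / [−(K₁−1)(K₂−1)] = 0.09290/0.41040 = 0.2264
Compositions from xᵢ = zᵢ/(1+V/F(Kᵢ−1)), yᵢ = Kᵢxᵢ:
  1: x = 0.4739, y = 0.7938
  2: x = 0.5261, y = 0.2062

y_2 = 0.2062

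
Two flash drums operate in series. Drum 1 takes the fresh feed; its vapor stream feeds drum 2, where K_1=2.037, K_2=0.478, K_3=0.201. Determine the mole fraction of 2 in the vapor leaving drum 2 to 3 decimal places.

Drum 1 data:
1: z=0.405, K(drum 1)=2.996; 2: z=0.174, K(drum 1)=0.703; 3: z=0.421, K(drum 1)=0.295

Drum 1:
Let ψ₁ = V/F and solve Σ zᵢ(Kᵢ−1)/(1+ψ₁(Kᵢ−1)) = 0.
g(0) = ΣzᵢKᵢ − 1 = 0.460 and g(1) = 1 − Σzᵢ/Kᵢ = -0.810, so a root lies in (0, 1).
Newton–Raphson from ψ₁ = 0.63:
  ψ₁ = 0.630: g = -0.2394, g' = -1.017 → ψ₁ = 0.395
  ψ₁ = 0.395: g = -0.0175, g' = -0.926 → ψ₁ = 0.376
Converged at ψ₁ = 0.376.
Drum-1 compositions:
  1: x = 0.231, y = 0.693
  2: x = 0.196, y = 0.138
  3: x = 0.573, y = 0.169
Drum-2 feed = drum-1 vapor: z₂ = (0.6934, 0.1377, 0.1690).
Drum 2:
Let ψ₂ = V/F and solve Σ zᵢ(Kᵢ−1)/(1+ψ₂(Kᵢ−1)) = 0.
g(0) = ΣzᵢKᵢ − 1 = 0.512 and g(1) = 1 − Σzᵢ/Kᵢ = -0.469, so a root lies in (0, 1).
Newton–Raphson from ψ₂ = 0.5:
  ψ₂ = 0.500: g = 0.1514, g' = -0.691 → ψ₂ = 0.719
  ψ₂ = 0.719: g = -0.0205, g' = -0.937 → ψ₂ = 0.697
Converged at ψ₂ = 0.697.
  1: x = 0.403, y = 0.820
  2: x = 0.216, y = 0.103
  3: x = 0.381, y = 0.077

y_2 (drum 2) = 0.103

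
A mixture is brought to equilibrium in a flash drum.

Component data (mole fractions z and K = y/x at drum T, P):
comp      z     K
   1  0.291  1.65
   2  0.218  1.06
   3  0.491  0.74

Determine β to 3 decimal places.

Newton iteration, β⁰ = 0.63:
  β = 0.630: g = -0.0059, g' = -0.110 → β = 0.577
Converged at β = 0.577.

β = 0.577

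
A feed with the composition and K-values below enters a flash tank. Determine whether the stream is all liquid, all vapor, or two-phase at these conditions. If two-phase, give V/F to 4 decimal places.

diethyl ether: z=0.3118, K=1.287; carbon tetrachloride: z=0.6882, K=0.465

all liquid

ΣzᵢKᵢ = 0.7213; Σzᵢ/Kᵢ = 1.7223.
Since ΣzᵢKᵢ < 1 the mixture is below its bubble point — single liquid phase.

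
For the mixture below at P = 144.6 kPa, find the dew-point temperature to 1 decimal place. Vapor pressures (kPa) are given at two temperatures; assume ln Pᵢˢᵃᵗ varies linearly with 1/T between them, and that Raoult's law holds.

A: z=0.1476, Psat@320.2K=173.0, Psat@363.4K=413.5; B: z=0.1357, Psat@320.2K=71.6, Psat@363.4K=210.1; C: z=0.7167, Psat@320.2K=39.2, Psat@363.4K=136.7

Dew-point temperature: Σzᵢ·P/Pᵢˢᵃᵗ(T) = 1. Interpolate ln Pᵢˢᵃᵗ = aᵢ + bᵢ/T.
  T = 320.2 K: ΣzᵢP/Pᵢˢᵃᵗ = 3.0412
  T = 363.4 K: ΣzᵢP/Pᵢˢᵃᵗ = 0.9031
  T = 341.8 K: ΣzᵢP/Pᵢˢᵃᵗ = 1.5932
  T = 352.6 K: ΣzᵢP/Pᵢˢᵃᵗ = 1.1888
  T = 358.0 K: ΣzᵢP/Pᵢˢᵃᵗ = 1.0340
  T = 360.7 K: ΣzᵢP/Pᵢˢᵃᵗ = 0.9658
Interpolating between 358.0 K and 360.7 K gives T ≈ 359.3 K.

T = 359.3 K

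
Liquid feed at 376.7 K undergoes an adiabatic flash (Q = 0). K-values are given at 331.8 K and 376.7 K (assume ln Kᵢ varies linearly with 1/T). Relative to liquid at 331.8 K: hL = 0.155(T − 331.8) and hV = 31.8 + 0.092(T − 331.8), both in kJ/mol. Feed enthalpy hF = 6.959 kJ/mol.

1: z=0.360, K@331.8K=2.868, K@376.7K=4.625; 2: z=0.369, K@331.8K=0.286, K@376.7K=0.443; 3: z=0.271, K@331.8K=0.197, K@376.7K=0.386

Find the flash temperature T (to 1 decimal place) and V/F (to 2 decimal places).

Adiabatic flash: solve Rachford–Rice at each trial T, then check hF = ψ·hV(T) + (1−ψ)·hL(T).
  T = 331.8 K: K = (2.868, 0.286, 0.197), RR gives ψ = 0.136, H_out = 4.329 kJ/mol
  T = 376.7 K: K = (4.625, 0.443, 0.386), RR gives ψ = 0.442, H_out = 19.777 kJ/mol
  T = 354.2 K: K = (3.696, 0.361, 0.281), RR gives ψ = 0.297, H_out = 12.503 kJ/mol
  T = 343.0 K: K = (3.269, 0.322, 0.237), RR gives ψ = 0.222, H_out = 8.638 kJ/mol
  T = 337.4 K: K = (3.065, 0.304, 0.216), RR gives ψ = 0.181, H_out = 6.557 kJ/mol
  T = 340.2 K: K = (3.166, 0.313, 0.226), RR gives ψ = 0.202, H_out = 7.613 kJ/mol
  T = 338.8 K: K = (3.116, 0.309, 0.221), RR gives ψ = 0.191, H_out = 7.089 kJ/mol
Linear interpolation between T = 337.4 (H_out = 6.557) and T = 338.8 (H_out = 7.089) on hF = 6.959 gives T ≈ 338.5 K, at which ψ = 0.19.

T = 338.5 K, V/F = 0.19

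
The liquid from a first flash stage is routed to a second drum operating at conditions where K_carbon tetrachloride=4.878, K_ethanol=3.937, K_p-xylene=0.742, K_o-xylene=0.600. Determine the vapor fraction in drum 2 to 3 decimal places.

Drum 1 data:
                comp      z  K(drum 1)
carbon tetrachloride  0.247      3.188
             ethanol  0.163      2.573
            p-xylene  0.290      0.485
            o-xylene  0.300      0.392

Drum 1:
Rachford–Rice: g(ψ₁) = Σ zᵢ(Kᵢ−1)/(1+ψ₁(Kᵢ−1)) = 0.
g(0) = ΣzᵢKᵢ − 1 = 0.465 and g(1) = 1 − Σzᵢ/Kᵢ = -0.504, so a root lies in (0, 1).
Iterate (Newton) starting at ψ₁ = 0.5:
  ψ₁ = 0.500: g = -0.0616, g' = -0.764 → ψ₁ = 0.419
  ψ₁ = 0.419: g = 0.0010, g' = -0.793 → ψ₁ = 0.421
Converged at ψ₁ = 0.421.
Drum-1 compositions:
  carbon tetrachloride: x = 0.129, y = 0.410
  ethanol: x = 0.098, y = 0.252
  p-xylene: x = 0.370, y = 0.180
  o-xylene: x = 0.403, y = 0.158
Drum-2 feed = drum-1 liquid: z₂ = (0.1286, 0.0981, 0.3702, 0.4031).
Drum 2:
Rachford–Rice: g(ψ₂) = Σ zᵢ(Kᵢ−1)/(1+ψ₂(Kᵢ−1)) = 0.
Feasibility: ΣzᵢKᵢ = 1.530, Σzᵢ/Kᵢ = 1.222 — both > 1, two phases present.
Newton iteration, ψ₂⁰ = 0.5:
  ψ₂ = 0.500: g = -0.0248, g' = -0.496 → ψ₂ = 0.450
  ψ₂ = 0.450: g = 0.0011, g' = -0.541 → ψ₂ = 0.452
Converged at ψ₂ = 0.452.
  carbon tetrachloride: x = 0.047, y = 0.228
  ethanol: x = 0.042, y = 0.166
  p-xylene: x = 0.419, y = 0.311
  o-xylene: x = 0.492, y = 0.295

V/F (drum 2) = 0.452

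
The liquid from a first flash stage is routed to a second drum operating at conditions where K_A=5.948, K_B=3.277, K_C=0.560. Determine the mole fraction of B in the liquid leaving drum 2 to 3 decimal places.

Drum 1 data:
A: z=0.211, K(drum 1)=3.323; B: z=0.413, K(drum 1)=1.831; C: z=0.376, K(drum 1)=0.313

Drum 1:
Newton iteration, ψ₁⁰ = 0.5:
  ψ₁ = 0.500: g = 0.0758, g' = -0.798 → ψ₁ = 0.595
  ψ₁ = 0.595: g = -0.0015, g' = -0.836 → ψ₁ = 0.593
Converged at ψ₁ = 0.593.
Drum-1 compositions:
  A: x = 0.089, y = 0.295
  B: x = 0.277, y = 0.507
  C: x = 0.635, y = 0.199
Drum-2 feed = drum-1 liquid: z₂ = (0.0887, 0.2766, 0.6346).
Drum 2:
Rachford–Rice: g(ψ₂) = Σ zᵢ(Kᵢ−1)/(1+ψ₂(Kᵢ−1)) = 0.
Feasibility: ΣzᵢKᵢ = 1.790, Σzᵢ/Kᵢ = 1.233 — both > 1, two phases present.
Newton–Raphson from ψ₂ = 0.5:
  ψ₂ = 0.500: g = 0.0629, g' = -0.696 → ψ₂ = 0.590
  ψ₂ = 0.590: g = 0.0034, g' = -0.626 → ψ₂ = 0.596
Converged at ψ₂ = 0.596.
  A: x = 0.022, y = 0.134
  B: x = 0.117, y = 0.385
  C: x = 0.860, y = 0.482

x_B (drum 2) = 0.117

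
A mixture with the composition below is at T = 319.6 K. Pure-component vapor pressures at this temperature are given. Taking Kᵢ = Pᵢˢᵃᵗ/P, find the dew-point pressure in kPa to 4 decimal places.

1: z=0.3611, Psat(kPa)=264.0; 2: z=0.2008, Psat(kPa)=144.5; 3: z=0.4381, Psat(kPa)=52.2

Pdew = 89.6850 kPa

At the dew point ψ → 1, so Σzᵢ/Kᵢ = 1 with Kᵢ = Pᵢˢᵃᵗ/P ⇒ 1/P = Σzᵢ/Pᵢˢᵃᵗ.
1/P = 0.3611/264.0 + 0.2008/144.5 + 0.4381/52.2 = 0.0111501 ⇒ P = 89.6850 kPa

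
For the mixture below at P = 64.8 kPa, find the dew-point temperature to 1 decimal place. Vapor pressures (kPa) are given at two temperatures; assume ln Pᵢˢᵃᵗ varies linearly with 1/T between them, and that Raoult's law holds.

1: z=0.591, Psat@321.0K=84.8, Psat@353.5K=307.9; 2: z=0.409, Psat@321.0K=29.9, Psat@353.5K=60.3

T = 331.0 K

Dew-point temperature: Σzᵢ·P/Pᵢˢᵃᵗ(T) = 1. Interpolate ln Pᵢˢᵃᵗ = aᵢ + bᵢ/T.
  T = 321.0 K: ΣzᵢP/Pᵢˢᵃᵗ = 1.3380
  T = 353.5 K: ΣzᵢP/Pᵢˢᵃᵗ = 0.5639
  T = 337.2 K: ΣzᵢP/Pᵢˢᵃᵗ = 0.8446
  T = 329.1 K: ΣzᵢP/Pᵢˢᵃᵗ = 1.0544
  T = 333.1 K: ΣzᵢP/Pᵢˢᵃᵗ = 0.9432
  T = 331.1 K: ΣzᵢP/Pᵢˢᵃᵗ = 0.9968
Interpolating between 329.1 K and 331.1 K gives T ≈ 331.0 K.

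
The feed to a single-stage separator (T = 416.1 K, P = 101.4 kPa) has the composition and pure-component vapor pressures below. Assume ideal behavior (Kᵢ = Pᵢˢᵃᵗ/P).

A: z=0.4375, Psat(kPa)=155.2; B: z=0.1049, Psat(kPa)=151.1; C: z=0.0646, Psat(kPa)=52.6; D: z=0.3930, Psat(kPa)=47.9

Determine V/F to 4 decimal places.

V/F = 0.1654

Raoult's law: Kᵢ = Pᵢˢᵃᵗ/P = Pᵢˢᵃᵗ/101.4.
  K_A = 155.2/101.4 = 1.530572, K_B = 151.1/101.4 = 1.490138, K_C = 52.6/101.4 = 0.518738, K_D = 47.9/101.4 = 0.472387
Rachford–Rice: g(V/F) = Σ zᵢ(Kᵢ−1)/(1+V/F(Kᵢ−1)) = 0.
g(0) = ΣzᵢKᵢ − 1 = 0.0451 and g(1) = 1 − Σzᵢ/Kᵢ = -0.3127, so a root lies in (0, 1).
Iterate (Newton) starting at V/F = 0.5:
  V/F = 0.5000: g = -0.09784, g' = -0.3210 → V/F = 0.1952
  V/F = 0.1952: g = -0.00820, g' = -0.2763 → V/F = 0.1655
  V/F = 0.1655: g = -0.00003, g' = -0.2746 → V/F = 0.1654
Converged at V/F = 0.1654.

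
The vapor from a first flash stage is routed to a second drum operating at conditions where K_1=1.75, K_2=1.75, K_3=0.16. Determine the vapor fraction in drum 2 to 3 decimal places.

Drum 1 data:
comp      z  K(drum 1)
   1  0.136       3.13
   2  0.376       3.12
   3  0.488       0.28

Drum 1:
Material balance + equilibrium reduce to Σ zᵢ(Kᵢ−1)/(1+ψ₁(Kᵢ−1)) = 0.
Feasibility: ΣzᵢKᵢ = 1.735, Σzᵢ/Kᵢ = 1.907 — both > 1, two phases present.
Newton iteration, ψ₁⁰ = 0.5:
  ψ₁ = 0.500: g = -0.0218, g' = -1.161 → ψ₁ = 0.481
Converged at ψ₁ = 0.481.
Drum-1 compositions:
  1: x = 0.067, y = 0.210
  2: x = 0.186, y = 0.581
  3: x = 0.747, y = 0.209
Drum-2 feed = drum-1 vapor: z₂ = (0.2102, 0.5807, 0.2091).
Drum 2:
Let ψ₂ = V/F and solve Σ zᵢ(Kᵢ−1)/(1+ψ₂(Kᵢ−1)) = 0.
g(0) = ΣzᵢKᵢ − 1 = 0.418 and g(1) = 1 − Σzᵢ/Kᵢ = -0.759, so a root lies in (0, 1).
Newton iteration, ψ₂⁰ = 0.3:
  ψ₂ = 0.300: g = 0.2494, g' = -0.560 → ψ₂ = 0.745
  ψ₂ = 0.745: g = -0.0892, g' = -1.238 → ψ₂ = 0.673
  ψ₂ = 0.673: g = -0.0101, g' = -0.978 → ψ₂ = 0.663
Converged at ψ₂ = 0.663.
  1: x = 0.140, y = 0.246
  2: x = 0.388, y = 0.679
  3: x = 0.472, y = 0.075

V/F (drum 2) = 0.663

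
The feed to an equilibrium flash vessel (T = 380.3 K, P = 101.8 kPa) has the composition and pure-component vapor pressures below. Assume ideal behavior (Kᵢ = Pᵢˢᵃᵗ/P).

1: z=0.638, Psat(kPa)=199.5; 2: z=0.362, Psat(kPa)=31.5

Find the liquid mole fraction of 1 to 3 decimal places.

Raoult's law: Kᵢ = Pᵢˢᵃᵗ/P = Pᵢˢᵃᵗ/101.8.
  K_1 = 199.5/101.8 = 1.95972, K_2 = 31.5/101.8 = 0.30943
Newton–Raphson from ψ = 0.5:
  ψ = 0.500: g = 0.0319, g' = -0.671 → ψ = 0.548
  ψ = 0.548: g = -0.0006, g' = -0.699 → ψ = 0.547
Converged at ψ = 0.547.
Compositions from xᵢ = zᵢ/(1+ψ(Kᵢ−1)), yᵢ = Kᵢxᵢ:
  1: x = 0.418, y = 0.820
  2: x = 0.582, y = 0.180

x_1 = 0.418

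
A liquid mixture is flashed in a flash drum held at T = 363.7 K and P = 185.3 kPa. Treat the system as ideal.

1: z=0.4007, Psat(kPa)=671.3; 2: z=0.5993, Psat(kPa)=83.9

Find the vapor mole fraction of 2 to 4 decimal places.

y_2 = 0.3746

Raoult's law: Kᵢ = Pᵢˢᵃᵗ/P = Pᵢˢᵃᵗ/185.3.
  K_1 = 671.3/185.3 = 3.622774, K_2 = 83.9/185.3 = 0.452779
Material balance + equilibrium reduce to Σ zᵢ(Kᵢ−1)/(1+β(Kᵢ−1)) = 0.
g(0) = ΣzᵢKᵢ − 1 = 0.7230 and g(1) = 1 − Σzᵢ/Kᵢ = -0.4342, so a root lies in (0, 1).
Binary case is linear: z₁(K₁−1)(1+β(K₂−1)) + z₂(K₂−1)(1+β(K₁−1)) = 0
⇒ β = [z₁(K₁−1)+z₂(K₂−1)] / [−(K₁−1)(K₂−1)] = 0.72300/1.43524 = 0.5037
Compositions from xᵢ = zᵢ/(1+β(Kᵢ−1)), yᵢ = Kᵢxᵢ:
  1: x = 0.1726, y = 0.6254
  2: x = 0.8274, y = 0.3746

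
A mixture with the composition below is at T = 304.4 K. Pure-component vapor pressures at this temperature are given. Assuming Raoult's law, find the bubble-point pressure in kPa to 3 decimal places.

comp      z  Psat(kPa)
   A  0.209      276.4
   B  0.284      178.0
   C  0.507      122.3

Pbub = 170.326 kPa

At the bubble point ψ → 0, so ΣzᵢKᵢ = 1 with Kᵢ = Pᵢˢᵃᵗ/P ⇒ P = ΣzᵢPᵢˢᵃᵗ.
P = 0.209·276.4 + 0.284·178.0 + 0.507·122.3 = 170.326 kPa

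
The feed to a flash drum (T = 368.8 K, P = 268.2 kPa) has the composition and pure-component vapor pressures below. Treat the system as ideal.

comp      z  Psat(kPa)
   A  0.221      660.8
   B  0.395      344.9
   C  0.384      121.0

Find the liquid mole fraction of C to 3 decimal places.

Raoult's law: Kᵢ = Pᵢˢᵃᵗ/P = Pᵢˢᵃᵗ/268.2.
  K_A = 660.8/268.2 = 2.46383, K_B = 344.9/268.2 = 1.28598, K_C = 121.0/268.2 = 0.45116
Let ψ = V/F and solve Σ zᵢ(Kᵢ−1)/(1+ψ(Kᵢ−1)) = 0.
g(0) = ΣzᵢKᵢ − 1 = 0.226 and g(1) = 1 − Σzᵢ/Kᵢ = -0.248, so a root lies in (0, 1).
Newton iteration, ψ⁰ = 0.67:
  ψ = 0.670: g = -0.0752, g' = -0.433 → ψ = 0.496
  ψ = 0.496: g = -0.0033, g' = -0.402 → ψ = 0.488
Converged at ψ = 0.488.
Compositions from xᵢ = zᵢ/(1+ψ(Kᵢ−1)), yᵢ = Kᵢxᵢ:
  A: x = 0.129, y = 0.318
  B: x = 0.347, y = 0.446
  C: x = 0.524, y = 0.237

x_C = 0.524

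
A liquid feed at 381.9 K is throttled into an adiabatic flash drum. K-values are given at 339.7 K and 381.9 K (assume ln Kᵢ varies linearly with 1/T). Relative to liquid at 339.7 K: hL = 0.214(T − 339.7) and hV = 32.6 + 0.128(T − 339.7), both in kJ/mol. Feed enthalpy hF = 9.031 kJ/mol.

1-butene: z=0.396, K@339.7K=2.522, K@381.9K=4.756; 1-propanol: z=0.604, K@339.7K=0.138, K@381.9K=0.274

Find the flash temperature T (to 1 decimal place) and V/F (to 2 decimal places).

Adiabatic flash: solve Rachford–Rice at each trial T, then check hF = ψ·hV(T) + (1−ψ)·hL(T).
  T = 339.7 K: K = (2.522, 0.138), RR gives ψ = 0.063, H_out = 2.039 kJ/mol
  T = 381.9 K: K = (4.756, 0.274), RR gives ψ = 0.385, H_out = 20.174 kJ/mol
  T = 360.8 K: K = (3.528, 0.198), RR gives ψ = 0.255, H_out = 12.369 kJ/mol
  T = 350.2 K: K = (2.996, 0.166), RR gives ψ = 0.172, H_out = 7.708 kJ/mol
  T = 355.5 K: K = (3.255, 0.182), RR gives ψ = 0.216, H_out = 10.134 kJ/mol
  T = 352.9 K: K = (3.126, 0.174), RR gives ψ = 0.195, H_out = 8.972 kJ/mol
  T = 354.2 K: K = (3.190, 0.178), RR gives ψ = 0.206, H_out = 9.559 kJ/mol
Linear interpolation between T = 352.9 (H_out = 8.972) and T = 354.2 (H_out = 9.559) on hF = 9.031 gives T ≈ 353.0 K, at which ψ = 0.20.

T = 353.0 K, V/F = 0.20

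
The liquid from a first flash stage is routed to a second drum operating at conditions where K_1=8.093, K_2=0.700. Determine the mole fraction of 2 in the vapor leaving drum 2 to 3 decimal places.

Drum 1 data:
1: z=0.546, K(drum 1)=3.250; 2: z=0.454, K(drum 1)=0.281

y_2 (drum 2) = 0.672

Drum 1:
Let ψ₁ = V/F and solve Σ zᵢ(Kᵢ−1)/(1+ψ₁(Kᵢ−1)) = 0.
Check two-phase: ΣzᵢKᵢ = 1.902 > 1 and Σzᵢ/Kᵢ = 1.784 > 1, so g(0) = 0.902 > 0 and g(1) = -0.784 < 0.
Binary case is linear: z₁(K₁−1)(1+ψ₁(K₂−1)) + z₂(K₂−1)(1+ψ₁(K₁−1)) = 0
⇒ ψ₁ = [z₁(K₁−1)+z₂(K₂−1)] / [−(K₁−1)(K₂−1)] = 0.9021/1.6178 = 0.558
Drum-1 compositions:
  1: x = 0.242, y = 0.787
  2: x = 0.758, y = 0.213
Drum-2 feed = drum-1 liquid: z₂ = (0.2422, 0.7578).
Drum 2:
Binary case is linear: z₁(K₁−1)(1+ψ₂(K₂−1)) + z₂(K₂−1)(1+ψ₂(K₁−1)) = 0
⇒ ψ₂ = [z₁(K₁−1)+z₂(K₂−1)] / [−(K₁−1)(K₂−1)] = 1.4904/2.1279 = 0.700
  1: x = 0.041, y = 0.328
  2: x = 0.959, y = 0.672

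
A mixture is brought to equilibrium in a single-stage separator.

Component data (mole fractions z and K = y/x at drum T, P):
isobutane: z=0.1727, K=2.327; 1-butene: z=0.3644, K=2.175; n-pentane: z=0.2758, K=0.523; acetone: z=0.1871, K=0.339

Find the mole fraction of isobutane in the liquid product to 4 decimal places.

Material balance + equilibrium reduce to Σ zᵢ(Kᵢ−1)/(1+V/F(Kᵢ−1)) = 0.
g(0) = ΣzᵢKᵢ − 1 = 0.4021 and g(1) = 1 − Σzᵢ/Kᵢ = -0.3210, so a root lies in (0, 1).
Newton–Raphson from V/F = 0.33:
  V/F = 0.3300: g = 0.15360, g' = -0.6304 → V/F = 0.5736
  V/F = 0.5736: g = 0.00557, g' = -0.6086 → V/F = 0.5828
Converged at V/F = 0.5828.
Compositions from xᵢ = zᵢ/(1+V/F(Kᵢ−1)), yᵢ = Kᵢxᵢ:
  isobutane: x = 0.0974, y = 0.2266
  1-butene: x = 0.2163, y = 0.4704
  n-pentane: x = 0.3820, y = 0.1998
  acetone: x = 0.3043, y = 0.1032

x_isobutane = 0.0974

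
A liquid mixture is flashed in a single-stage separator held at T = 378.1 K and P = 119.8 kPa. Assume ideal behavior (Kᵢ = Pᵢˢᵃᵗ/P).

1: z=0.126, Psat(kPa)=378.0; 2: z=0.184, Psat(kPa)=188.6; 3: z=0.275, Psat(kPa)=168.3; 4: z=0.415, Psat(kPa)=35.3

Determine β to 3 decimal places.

Raoult's law: Kᵢ = Pᵢˢᵃᵗ/P = Pᵢˢᵃᵗ/119.8.
  K_1 = 378.0/119.8 = 3.15526, K_2 = 188.6/119.8 = 1.57429, K_3 = 168.3/119.8 = 1.40484, K_4 = 35.3/119.8 = 0.29466
Newton iteration, β⁰ = 0.57:
  β = 0.570: g = -0.1976, g' = -0.759 → β = 0.310
  β = 0.310: g = -0.0231, g' = -0.628 → β = 0.273
Converged at β = 0.273.

β = 0.273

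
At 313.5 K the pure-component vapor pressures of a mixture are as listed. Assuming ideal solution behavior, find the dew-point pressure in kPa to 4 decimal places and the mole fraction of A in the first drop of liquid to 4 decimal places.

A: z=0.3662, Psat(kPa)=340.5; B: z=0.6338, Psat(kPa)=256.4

Pdew = 281.8969 kPa, x_A = 0.3032

At the dew point ψ → 1, so Σzᵢ/Kᵢ = 1 with Kᵢ = Pᵢˢᵃᵗ/P ⇒ 1/P = Σzᵢ/Pᵢˢᵃᵗ.
1/P = 0.3662/340.5 + 0.6338/256.4 = 0.0035474 ⇒ P = 281.8969 kPa
xᵢ = zᵢP/Pᵢˢᵃᵗ ⇒ x_A = 0.3662·281.8969/340.5 = 0.3032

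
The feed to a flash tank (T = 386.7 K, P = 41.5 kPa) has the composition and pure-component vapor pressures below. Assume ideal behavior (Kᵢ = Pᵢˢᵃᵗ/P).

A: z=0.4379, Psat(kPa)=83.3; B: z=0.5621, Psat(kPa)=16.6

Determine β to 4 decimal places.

Raoult's law: Kᵢ = Pᵢˢᵃᵗ/P = Pᵢˢᵃᵗ/41.5.
  K_A = 83.3/41.5 = 2.007229, K_B = 16.6/41.5 = 0.400000
Let β = V/F and solve Σ zᵢ(Kᵢ−1)/(1+β(Kᵢ−1)) = 0.
Feasibility: ΣzᵢKᵢ = 1.1038, Σzᵢ/Kᵢ = 1.6234 — both > 1, two phases present.
Newton iteration, β⁰ = 0.5:
  β = 0.5000: g = -0.18846, g' = -0.6095 → β = 0.1908
  β = 0.1908: g = -0.01088, g' = -0.5706 → β = 0.1717
  β = 0.1717: g = 0.00003, g' = -0.5744 → β = 0.1718
Converged at β = 0.1718.

β = 0.1718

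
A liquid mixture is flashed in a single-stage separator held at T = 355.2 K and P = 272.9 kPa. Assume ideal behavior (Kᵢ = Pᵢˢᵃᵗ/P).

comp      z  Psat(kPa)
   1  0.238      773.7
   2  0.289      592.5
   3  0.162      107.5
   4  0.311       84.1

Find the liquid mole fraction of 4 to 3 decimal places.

x_4 = 0.459

Raoult's law: Kᵢ = Pᵢˢᵃᵗ/P = Pᵢˢᵃᵗ/272.9.
  K_1 = 773.7/272.9 = 2.83510, K_2 = 592.5/272.9 = 2.17112, K_3 = 107.5/272.9 = 0.39392, K_4 = 84.1/272.9 = 0.30817
Rachford–Rice: g(V/F) = Σ zᵢ(Kᵢ−1)/(1+V/F(Kᵢ−1)) = 0.
g(0) = ΣzᵢKᵢ − 1 = 0.462 and g(1) = 1 − Σzᵢ/Kᵢ = -0.637, so a root lies in (0, 1).
Newton–Raphson from V/F = 0.59:
  V/F = 0.590: g = -0.1065, g' = -0.893 → V/F = 0.471
  V/F = 0.471: g = -0.0039, g' = -0.839 → V/F = 0.466
Converged at V/F = 0.466.
Compositions from xᵢ = zᵢ/(1+V/F(Kᵢ−1)), yᵢ = Kᵢxᵢ:
  1: x = 0.128, y = 0.364
  2: x = 0.187, y = 0.406
  3: x = 0.226, y = 0.089
  4: x = 0.459, y = 0.141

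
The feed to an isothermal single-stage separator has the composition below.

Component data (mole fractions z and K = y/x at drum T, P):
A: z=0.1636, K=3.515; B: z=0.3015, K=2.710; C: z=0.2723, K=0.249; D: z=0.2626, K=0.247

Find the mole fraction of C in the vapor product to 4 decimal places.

y_C = 0.0916

Material balance + equilibrium reduce to Σ zᵢ(Kᵢ−1)/(1+β(Kᵢ−1)) = 0.
Check two-phase: ΣzᵢKᵢ = 1.5248 > 1 and Σzᵢ/Kᵢ = 2.3145 > 1, so g(0) = 0.5248 > 0 and g(1) = -1.3145 < 0.
Iterate (Newton) starting at β = 0.5:
  β = 0.5000: g = -0.18441, g' = -1.2361 → β = 0.3508
  β = 0.3508: g = -0.00553, g' = -1.1946 → β = 0.3462
Converged at β = 0.3462.
Compositions from xᵢ = zᵢ/(1+β(Kᵢ−1)), yᵢ = Kᵢxᵢ:
  A: x = 0.0875, y = 0.3074
  B: x = 0.1894, y = 0.5132
  C: x = 0.3680, y = 0.0916
  D: x = 0.3552, y = 0.0877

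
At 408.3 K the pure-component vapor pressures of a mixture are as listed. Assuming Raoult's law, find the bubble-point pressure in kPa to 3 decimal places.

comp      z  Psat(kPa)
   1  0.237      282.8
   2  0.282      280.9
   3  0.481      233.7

At the bubble point ψ → 0, so ΣzᵢKᵢ = 1 with Kᵢ = Pᵢˢᵃᵗ/P ⇒ P = ΣzᵢPᵢˢᵃᵗ.
P = 0.237·282.8 + 0.282·280.9 + 0.481·233.7 = 258.647 kPa

Pbub = 258.647 kPa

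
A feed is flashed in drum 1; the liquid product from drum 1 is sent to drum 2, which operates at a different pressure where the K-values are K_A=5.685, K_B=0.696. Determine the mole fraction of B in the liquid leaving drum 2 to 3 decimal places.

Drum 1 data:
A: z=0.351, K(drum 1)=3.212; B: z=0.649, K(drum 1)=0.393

Drum 1:
Binary case is linear: z₁(K₁−1)(1+ψ₁(K₂−1)) + z₂(K₂−1)(1+ψ₁(K₁−1)) = 0
⇒ ψ₁ = [z₁(K₁−1)+z₂(K₂−1)] / [−(K₁−1)(K₂−1)] = 0.3825/1.3427 = 0.285
Drum-1 compositions:
  A: x = 0.215, y = 0.692
  B: x = 0.785, y = 0.308
Drum-2 feed = drum-1 liquid: z₂ = (0.2153, 0.7847).
Drum 2:
Material balance + equilibrium reduce to Σ zᵢ(Kᵢ−1)/(1+ψ₂(Kᵢ−1)) = 0.
g(0) = ΣzᵢKᵢ − 1 = 0.770 and g(1) = 1 − Σzᵢ/Kᵢ = -0.165, so a root lies in (0, 1).
Binary case is linear: z₁(K₁−1)(1+ψ₂(K₂−1)) + z₂(K₂−1)(1+ψ₂(K₁−1)) = 0
⇒ ψ₂ = [z₁(K₁−1)+z₂(K₂−1)] / [−(K₁−1)(K₂−1)] = 0.7703/1.4242 = 0.541
  A: x = 0.061, y = 0.346
  B: x = 0.939, y = 0.654

x_B (drum 2) = 0.939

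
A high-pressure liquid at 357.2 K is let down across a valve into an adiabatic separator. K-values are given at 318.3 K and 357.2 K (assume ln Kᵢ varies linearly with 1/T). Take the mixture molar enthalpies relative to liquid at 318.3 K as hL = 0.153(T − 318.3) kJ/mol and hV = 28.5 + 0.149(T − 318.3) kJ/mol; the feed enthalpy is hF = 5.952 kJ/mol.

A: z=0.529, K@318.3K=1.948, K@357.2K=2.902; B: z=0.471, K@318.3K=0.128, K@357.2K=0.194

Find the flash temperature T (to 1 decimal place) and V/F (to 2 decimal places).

Adiabatic flash: solve Rachford–Rice at each trial T, then check hF = ψ·hV(T) + (1−ψ)·hL(T).
  T = 318.3 K: K = (1.948, 0.128), RR gives ψ = 0.110, H_out = 3.130 kJ/mol
  T = 357.2 K: K = (2.902, 0.194), RR gives ψ = 0.409, H_out = 17.536 kJ/mol
  T = 337.8 K: K = (2.406, 0.160), RR gives ψ = 0.295, H_out = 11.354 kJ/mol
  T = 328.1 K: K = (2.173, 0.143), RR gives ψ = 0.216, H_out = 7.649 kJ/mol
  T = 323.2 K: K = (2.059, 0.136), RR gives ψ = 0.167, H_out = 5.515 kJ/mol
  T = 325.6 K: K = (2.115, 0.139), RR gives ψ = 0.192, H_out = 6.587 kJ/mol
Linear interpolation between T = 323.2 (H_out = 5.515) and T = 325.6 (H_out = 6.587) on hF = 5.952 gives T ≈ 324.2 K, at which ψ = 0.18.

T = 324.2 K, V/F = 0.18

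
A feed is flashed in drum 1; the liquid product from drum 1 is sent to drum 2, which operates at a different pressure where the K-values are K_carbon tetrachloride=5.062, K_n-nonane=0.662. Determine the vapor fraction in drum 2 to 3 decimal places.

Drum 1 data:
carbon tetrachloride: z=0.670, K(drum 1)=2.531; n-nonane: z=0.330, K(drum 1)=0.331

V/F (drum 2) = 0.728

Drum 1:
Binary case is linear: z₁(K₁−1)(1+ψ₁(K₂−1)) + z₂(K₂−1)(1+ψ₁(K₁−1)) = 0
⇒ ψ₁ = [z₁(K₁−1)+z₂(K₂−1)] / [−(K₁−1)(K₂−1)] = 0.8050/1.0242 = 0.786
Drum-1 compositions:
  carbon tetrachloride: x = 0.304, y = 0.770
  n-nonane: x = 0.696, y = 0.230
Drum-2 feed = drum-1 liquid: z₂ = (0.3041, 0.6959).
Drum 2:
Let ψ₂ = V/F and solve Σ zᵢ(Kᵢ−1)/(1+ψ₂(Kᵢ−1)) = 0.
g(0) = ΣzᵢKᵢ − 1 = 1.000 and g(1) = 1 − Σzᵢ/Kᵢ = -0.111, so a root lies in (0, 1).
Binary case is linear: z₁(K₁−1)(1+ψ₂(K₂−1)) + z₂(K₂−1)(1+ψ₂(K₁−1)) = 0
⇒ ψ₂ = [z₁(K₁−1)+z₂(K₂−1)] / [−(K₁−1)(K₂−1)] = 1.0000/1.3730 = 0.728
  carbon tetrachloride: x = 0.077, y = 0.389
  n-nonane: x = 0.923, y = 0.611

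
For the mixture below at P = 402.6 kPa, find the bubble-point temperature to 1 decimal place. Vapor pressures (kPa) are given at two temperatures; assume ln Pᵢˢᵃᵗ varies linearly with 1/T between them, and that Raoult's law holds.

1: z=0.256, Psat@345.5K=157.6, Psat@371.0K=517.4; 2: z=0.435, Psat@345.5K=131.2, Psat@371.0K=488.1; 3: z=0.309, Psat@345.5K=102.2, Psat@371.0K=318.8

T = 368.9 K

Bubble-point temperature: ΣzᵢPᵢˢᵃᵗ(T) = P. Interpolate ln Pᵢˢᵃᵗ = aᵢ + bᵢ/T.
  T = 345.5 K: ΣzᵢPᵢˢᵃᵗ = 129.00 kPa
  T = 371.0 K: ΣzᵢPᵢˢᵃᵗ = 443.29 kPa
  T = 358.2 K: ΣzᵢPᵢˢᵃᵗ = 243.68 kPa
  T = 364.6 K: ΣzᵢPᵢˢᵃᵗ = 330.34 kPa
  T = 367.8 K: ΣzᵢPᵢˢᵃᵗ = 383.14 kPa
  T = 369.4 K: ΣzᵢPᵢˢᵃᵗ = 412.24 kPa
Interpolating between 367.8 K and 369.4 K gives T ≈ 368.9 K.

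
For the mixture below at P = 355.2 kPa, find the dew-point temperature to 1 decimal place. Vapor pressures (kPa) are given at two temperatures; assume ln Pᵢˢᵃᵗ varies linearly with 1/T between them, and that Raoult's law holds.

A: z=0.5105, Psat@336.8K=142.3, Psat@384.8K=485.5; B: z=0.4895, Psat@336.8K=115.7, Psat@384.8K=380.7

T = 376.5 K

Dew-point temperature: Σzᵢ·P/Pᵢˢᵃᵗ(T) = 1. Interpolate ln Pᵢˢᵃᵗ = aᵢ + bᵢ/T.
  T = 336.8 K: ΣzᵢP/Pᵢˢᵃᵗ = 2.7770
  T = 384.8 K: ΣzᵢP/Pᵢˢᵃᵗ = 0.8302
  T = 360.8 K: ΣzᵢP/Pᵢˢᵃᵗ = 1.4586
  T = 372.8 K: ΣzᵢP/Pᵢˢᵃᵗ = 1.0905
  T = 378.8 K: ΣzᵢP/Pᵢˢᵃᵗ = 0.9494
  T = 375.8 K: ΣzᵢP/Pᵢˢᵃᵗ = 1.0169
  T = 377.3 K: ΣzᵢP/Pᵢˢᵃᵗ = 0.9825
Interpolating between 375.8 K and 377.3 K gives T ≈ 376.5 K.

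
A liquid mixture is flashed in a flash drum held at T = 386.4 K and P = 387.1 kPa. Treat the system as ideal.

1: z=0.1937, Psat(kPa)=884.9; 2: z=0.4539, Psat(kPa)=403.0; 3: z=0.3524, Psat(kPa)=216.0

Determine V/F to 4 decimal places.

Raoult's law: Kᵢ = Pᵢˢᵃᵗ/P = Pᵢˢᵃᵗ/387.1.
  K_1 = 884.9/387.1 = 2.285973, K_2 = 403.0/387.1 = 1.041075, K_3 = 216.0/387.1 = 0.557995
Material balance + equilibrium reduce to Σ zᵢ(Kᵢ−1)/(1+V/F(Kᵢ−1)) = 0.
g(0) = ΣzᵢKᵢ − 1 = 0.1120 and g(1) = 1 − Σzᵢ/Kᵢ = -0.1523, so a root lies in (0, 1).
Iterate (Newton) starting at V/F = 0.5:
  V/F = 0.5000: g = -0.03007, g' = -0.2329 → V/F = 0.3708
  V/F = 0.3708: g = 0.00072, g' = -0.2461 → V/F = 0.3738
Converged at V/F = 0.3738.

V/F = 0.3738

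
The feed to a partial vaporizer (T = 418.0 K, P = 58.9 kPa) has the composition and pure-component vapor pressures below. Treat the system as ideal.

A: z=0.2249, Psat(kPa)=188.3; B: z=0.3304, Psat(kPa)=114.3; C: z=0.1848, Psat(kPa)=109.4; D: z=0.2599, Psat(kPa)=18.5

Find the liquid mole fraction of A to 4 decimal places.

x_A = 0.0779

Raoult's law: Kᵢ = Pᵢˢᵃᵗ/P = Pᵢˢᵃᵗ/58.9.
  K_A = 188.3/58.9 = 3.196944, K_B = 114.3/58.9 = 1.940577, K_C = 109.4/58.9 = 1.857385, K_D = 18.5/58.9 = 0.314092
Newton–Raphson from ψ = 0.36:
  ψ = 0.3600: g = 0.39240, g' = -0.7965 → ψ = 0.8527
  ψ = 0.8527: g = 0.00655, g' = -0.9763 → ψ = 0.8594
  ψ = 0.8594: g = -0.00005, g' = -0.9900 → ψ = 0.8593
Converged at ψ = 0.8593.
Compositions from xᵢ = zᵢ/(1+ψ(Kᵢ−1)), yᵢ = Kᵢxᵢ:
  A: x = 0.0779, y = 0.2490
  B: x = 0.1827, y = 0.3546
  C: x = 0.1064, y = 0.1976
  D: x = 0.6330, y = 0.1988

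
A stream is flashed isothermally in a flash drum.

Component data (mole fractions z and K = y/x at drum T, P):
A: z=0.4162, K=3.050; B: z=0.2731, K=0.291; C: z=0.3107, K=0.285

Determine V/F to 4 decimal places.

Material balance + equilibrium reduce to Σ zᵢ(Kᵢ−1)/(1+V/F(Kᵢ−1)) = 0.
g(0) = ΣzᵢKᵢ − 1 = 0.4374 and g(1) = 1 − Σzᵢ/Kᵢ = -1.1651, so a root lies in (0, 1).
Newton–Raphson from V/F = 0.56:
  V/F = 0.5600: g = -0.29442, g' = -1.1985 → V/F = 0.3143
  V/F = 0.3143: g = -0.01686, g' = -1.1384 → V/F = 0.2995
  V/F = 0.2995: g = 0.00008, g' = -1.1499 → V/F = 0.2996
Converged at V/F = 0.2996.

V/F = 0.2996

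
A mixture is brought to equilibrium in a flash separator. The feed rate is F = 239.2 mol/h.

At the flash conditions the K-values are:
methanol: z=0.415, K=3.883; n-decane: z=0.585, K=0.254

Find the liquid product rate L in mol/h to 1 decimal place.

Rachford–Rice: g(V/F) = Σ zᵢ(Kᵢ−1)/(1+V/F(Kᵢ−1)) = 0.
Feasibility: ΣzᵢKᵢ = 1.760, Σzᵢ/Kᵢ = 2.410 — both > 1, two phases present.
Newton iteration, V/F⁰ = 0.5:
  V/F = 0.500: g = -0.2060, g' = -1.407 → V/F = 0.354
  V/F = 0.354: g = -0.0003, g' = -1.447 → V/F = 0.353
Converged at V/F = 0.353.
Then V = V/F·F = 0.3534·239.2 = 84.5 mol/h and L = F − V = 154.7 mol/h.

L = 154.7 mol/h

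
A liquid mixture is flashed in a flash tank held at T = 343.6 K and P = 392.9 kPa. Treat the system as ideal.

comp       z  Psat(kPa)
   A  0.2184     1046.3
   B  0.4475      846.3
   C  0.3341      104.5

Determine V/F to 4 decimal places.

V/F = 0.6506

Raoult's law: Kᵢ = Pᵢˢᵃᵗ/P = Pᵢˢᵃᵗ/392.9.
  K_A = 1046.3/392.9 = 2.663019, K_B = 846.3/392.9 = 2.153983, K_C = 104.5/392.9 = 0.265971
Material balance + equilibrium reduce to Σ zᵢ(Kᵢ−1)/(1+V/F(Kᵢ−1)) = 0.
g(0) = ΣzᵢKᵢ − 1 = 0.6344 and g(1) = 1 − Σzᵢ/Kᵢ = -0.5459, so a root lies in (0, 1).
Newton iteration, V/F⁰ = 0.32:
  V/F = 0.3200: g = 0.29366, g' = -0.8826 → V/F = 0.6527
  V/F = 0.6527: g = -0.00210, g' = -0.9962 → V/F = 0.6506
Converged at V/F = 0.6506.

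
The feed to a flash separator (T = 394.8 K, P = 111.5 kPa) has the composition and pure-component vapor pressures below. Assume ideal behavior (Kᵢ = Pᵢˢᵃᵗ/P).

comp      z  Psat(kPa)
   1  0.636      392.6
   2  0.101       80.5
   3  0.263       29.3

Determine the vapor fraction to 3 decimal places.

ψ = 0.817

Raoult's law: Kᵢ = Pᵢˢᵃᵗ/P = Pᵢˢᵃᵗ/111.5.
  K_1 = 392.6/111.5 = 3.52108, K_2 = 80.5/111.5 = 0.72197, K_3 = 29.3/111.5 = 0.26278
Let ψ = V/F and solve Σ zᵢ(Kᵢ−1)/(1+ψ(Kᵢ−1)) = 0.
Check two-phase: ΣzᵢKᵢ = 2.381 > 1 and Σzᵢ/Kᵢ = 1.321 > 1, so g(0) = 1.381 > 0 and g(1) = -0.321 < 0.
Newton iteration, ψ⁰ = 0.63:
  ψ = 0.630: g = 0.2234, g' = -1.113 → ψ = 0.831
  ψ = 0.831: g = -0.0185, g' = -1.387 → ψ = 0.817
Converged at ψ = 0.817.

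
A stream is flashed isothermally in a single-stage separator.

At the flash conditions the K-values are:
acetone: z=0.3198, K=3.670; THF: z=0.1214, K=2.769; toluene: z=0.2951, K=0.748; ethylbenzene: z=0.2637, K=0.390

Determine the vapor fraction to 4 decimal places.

Let ψ = V/F and solve Σ zᵢ(Kᵢ−1)/(1+ψ(Kᵢ−1)) = 0.
Check two-phase: ΣzᵢKᵢ = 1.8334 > 1 and Σzᵢ/Kᵢ = 1.2017 > 1, so g(0) = 0.8334 > 0 and g(1) = -0.2017 < 0.
Newton–Raphson from ψ = 0.5:
  ψ = 0.5000: g = 0.16311, g' = -0.7528 → ψ = 0.7167
  ψ = 0.7167: g = 0.01122, g' = -0.6801 → ψ = 0.7332
  ψ = 0.7332: g = -0.00001, g' = -0.6820 → ψ = 0.7331
Converged at ψ = 0.7331.

ψ = 0.7331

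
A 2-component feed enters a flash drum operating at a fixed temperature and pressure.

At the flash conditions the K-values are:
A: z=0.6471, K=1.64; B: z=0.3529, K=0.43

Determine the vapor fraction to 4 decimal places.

ψ = 0.5839

Let ψ = V/F and solve Σ zᵢ(Kᵢ−1)/(1+ψ(Kᵢ−1)) = 0.
Feasibility: ΣzᵢKᵢ = 1.2130, Σzᵢ/Kᵢ = 1.2153 — both > 1, two phases present.
Binary case is linear: z₁(K₁−1)(1+ψ(K₂−1)) + z₂(K₂−1)(1+ψ(K₁−1)) = 0
⇒ ψ = [z₁(K₁−1)+z₂(K₂−1)] / [−(K₁−1)(K₂−1)] = 0.21299/0.36480 = 0.5839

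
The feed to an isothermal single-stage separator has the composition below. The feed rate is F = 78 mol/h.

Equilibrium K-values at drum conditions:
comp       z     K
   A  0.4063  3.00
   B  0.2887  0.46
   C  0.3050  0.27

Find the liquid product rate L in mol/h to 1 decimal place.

Newton iteration, ψ⁰ = 0.44:
  ψ = 0.4400: g = -0.10025, g' = -0.9574 → ψ = 0.3353
  ψ = 0.3353: g = 0.00125, g' = -0.9928 → ψ = 0.3365
Converged at ψ = 0.3365.
Then V = ψ·F = 0.3365·78 = 26.3 mol/h and L = F − V = 51.7 mol/h.

L = 51.7 mol/h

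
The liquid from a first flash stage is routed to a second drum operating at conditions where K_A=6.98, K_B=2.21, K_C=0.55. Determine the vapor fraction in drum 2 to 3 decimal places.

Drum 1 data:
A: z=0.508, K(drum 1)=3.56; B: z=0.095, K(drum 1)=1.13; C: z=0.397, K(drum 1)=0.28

V/F (drum 2) = 0.430

Drum 1:
Let ψ₁ = V/F and solve Σ zᵢ(Kᵢ−1)/(1+ψ₁(Kᵢ−1)) = 0.
g(0) = ΣzᵢKᵢ − 1 = 1.027 and g(1) = 1 − Σzᵢ/Kᵢ = -0.645, so a root lies in (0, 1).
Newton–Raphson from ψ₁ = 0.5:
  ψ₁ = 0.500: g = 0.1354, g' = -1.144 → ψ₁ = 0.618
Converged at ψ₁ = 0.618.
Drum-1 compositions:
  A: x = 0.197, y = 0.700
  B: x = 0.088, y = 0.099
  C: x = 0.715, y = 0.200
Drum-2 feed = drum-1 liquid: z₂ = (0.1967, 0.0879, 0.7153).
Drum 2:
Rachford–Rice: g(ψ₂) = Σ zᵢ(Kᵢ−1)/(1+ψ₂(Kᵢ−1)) = 0.
Feasibility: ΣzᵢKᵢ = 1.961, Σzᵢ/Kᵢ = 1.369 — both > 1, two phases present.
Iterate (Newton) starting at ψ₂ = 0.5:
  ψ₂ = 0.500: g = -0.0542, g' = -0.733 → ψ₂ = 0.426
  ψ₂ = 0.426: g = 0.0036, g' = -0.837 → ψ₂ = 0.430
Converged at ψ₂ = 0.430.
  A: x = 0.055, y = 0.384
  B: x = 0.058, y = 0.128
  C: x = 0.887, y = 0.488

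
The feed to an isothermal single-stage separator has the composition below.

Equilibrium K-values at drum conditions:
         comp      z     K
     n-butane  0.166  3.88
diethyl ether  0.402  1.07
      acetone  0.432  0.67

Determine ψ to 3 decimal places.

ψ = 0.700

Rachford–Rice: g(ψ) = Σ zᵢ(Kᵢ−1)/(1+ψ(Kᵢ−1)) = 0.
Feasibility: ΣzᵢKᵢ = 1.364, Σzᵢ/Kᵢ = 1.063 — both > 1, two phases present.
Newton–Raphson from ψ = 0.67:
  ψ = 0.670: g = 0.0070, g' = -0.240 → ψ = 0.699
  ψ = 0.699: g = 0.0001, g' = -0.233 → ψ = 0.700
Converged at ψ = 0.700.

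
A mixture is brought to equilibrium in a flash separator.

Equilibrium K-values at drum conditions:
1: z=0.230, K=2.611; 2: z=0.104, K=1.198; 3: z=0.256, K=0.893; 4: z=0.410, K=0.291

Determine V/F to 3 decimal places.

V/F = 0.098

Material balance + equilibrium reduce to Σ zᵢ(Kᵢ−1)/(1+V/F(Kᵢ−1)) = 0.
Check two-phase: ΣzᵢKᵢ = 1.073 > 1 and Σzᵢ/Kᵢ = 1.871 > 1, so g(0) = 0.073 > 0 and g(1) = -0.871 < 0.
Newton iteration, V/F⁰ = 0.5:
  V/F = 0.500: g = -0.2553, g' = -0.684 → V/F = 0.127
  V/F = 0.127: g = -0.0195, g' = -0.667 → V/F = 0.098
Converged at V/F = 0.098.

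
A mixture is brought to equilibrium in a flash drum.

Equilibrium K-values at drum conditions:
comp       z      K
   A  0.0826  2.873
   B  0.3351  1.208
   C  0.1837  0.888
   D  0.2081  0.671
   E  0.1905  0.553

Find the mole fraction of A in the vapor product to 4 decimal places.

Material balance + equilibrium reduce to Σ zᵢ(Kᵢ−1)/(1+V/F(Kᵢ−1)) = 0.
g(0) = ΣzᵢKᵢ − 1 = 0.0502 and g(1) = 1 − Σzᵢ/Kᵢ = -0.1676, so a root lies in (0, 1).
Iterate (Newton) starting at V/F = 0.55:
  V/F = 0.5500: g = -0.07968, g' = -0.1851 → V/F = 0.1195
  V/F = 0.1195: g = 0.01233, g' = -0.2765 → V/F = 0.1642
  V/F = 0.1642: g = 0.00050, g' = -0.2550 → V/F = 0.1661
Converged at V/F = 0.1661.
Compositions from xᵢ = zᵢ/(1+V/F(Kᵢ−1)), yᵢ = Kᵢxᵢ:
  A: x = 0.0630, y = 0.1810
  B: x = 0.3239, y = 0.3913
  C: x = 0.1872, y = 0.1662
  D: x = 0.2201, y = 0.1477
  E: x = 0.2058, y = 0.1138

y_A = 0.1810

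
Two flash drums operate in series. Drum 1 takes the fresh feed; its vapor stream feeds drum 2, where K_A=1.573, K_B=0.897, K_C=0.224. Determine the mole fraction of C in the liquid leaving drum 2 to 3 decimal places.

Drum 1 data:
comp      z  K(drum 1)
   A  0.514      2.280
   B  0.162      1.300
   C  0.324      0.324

x_C (drum 2) = 0.331

Drum 1:
Material balance + equilibrium reduce to Σ zᵢ(Kᵢ−1)/(1+ψ₁(Kᵢ−1)) = 0.
Feasibility: ΣzᵢKᵢ = 1.487, Σzᵢ/Kᵢ = 1.350 — both > 1, two phases present.
Newton–Raphson from ψ₁ = 0.3:
  ψ₁ = 0.300: g = 0.2452, g' = -0.685 → ψ₁ = 0.658
  ψ₁ = 0.658: g = 0.0032, g' = -0.739 → ψ₁ = 0.662
Converged at ψ₁ = 0.662.
Drum-1 compositions:
  A: x = 0.278, y = 0.634
  B: x = 0.135, y = 0.176
  C: x = 0.587, y = 0.190
Drum-2 feed = drum-1 vapor: z₂ = (0.6342, 0.1757, 0.1901).
Drum 2:
Material balance + equilibrium reduce to Σ zᵢ(Kᵢ−1)/(1+ψ₂(Kᵢ−1)) = 0.
Feasibility: ΣzᵢKᵢ = 1.198, Σzᵢ/Kᵢ = 1.448 — both > 1, two phases present.
Newton iteration, ψ₂⁰ = 0.5:
  ψ₂ = 0.500: g = 0.0224, g' = -0.433 → ψ₂ = 0.552
  ψ₂ = 0.552: g = -0.0010, g' = -0.472 → ψ₂ = 0.550
Converged at ψ₂ = 0.550.
  A: x = 0.482, y = 0.759
  B: x = 0.186, y = 0.167
  C: x = 0.331, y = 0.074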